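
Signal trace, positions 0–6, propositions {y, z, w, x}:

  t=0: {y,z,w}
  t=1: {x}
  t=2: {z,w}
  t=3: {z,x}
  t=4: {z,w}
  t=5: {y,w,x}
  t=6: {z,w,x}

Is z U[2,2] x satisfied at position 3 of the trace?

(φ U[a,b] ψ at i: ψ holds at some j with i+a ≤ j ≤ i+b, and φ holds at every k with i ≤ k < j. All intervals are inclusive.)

Yes

Need some j in [5,5] with x, and z at every k in [3,j-1].
  j=5: x holds; z holds at every k in [3,4] → satisfied.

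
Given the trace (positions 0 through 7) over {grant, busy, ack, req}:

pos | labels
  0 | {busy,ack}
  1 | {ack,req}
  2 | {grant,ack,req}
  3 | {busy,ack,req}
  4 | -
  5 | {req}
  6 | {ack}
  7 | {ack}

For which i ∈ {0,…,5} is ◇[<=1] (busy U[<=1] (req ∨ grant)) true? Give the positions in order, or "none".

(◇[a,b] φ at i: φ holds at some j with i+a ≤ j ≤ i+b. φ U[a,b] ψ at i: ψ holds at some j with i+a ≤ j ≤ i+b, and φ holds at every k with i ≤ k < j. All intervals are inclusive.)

Evaluate at each i in [0,5]:
  i=0: ✓ (witness j=0)
  i=1: ✓ (witness j=1)
  i=2: ✓ (witness j=2)
  i=3: ✓ (witness j=3)
  i=4: ✓ (witness j=5)
  i=5: ✓ (witness j=5)

0, 1, 2, 3, 4, 5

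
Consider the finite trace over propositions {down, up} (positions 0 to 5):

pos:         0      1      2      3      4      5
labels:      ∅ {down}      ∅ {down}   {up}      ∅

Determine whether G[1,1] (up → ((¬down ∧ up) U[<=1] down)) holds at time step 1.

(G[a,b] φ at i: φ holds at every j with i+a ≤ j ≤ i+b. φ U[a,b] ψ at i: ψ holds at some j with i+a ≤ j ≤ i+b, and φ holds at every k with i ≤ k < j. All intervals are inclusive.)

Yes

Check (up → ((¬down ∧ up) U[<=1] down)) at every j in [2,2]:
  j=2: antecedent false → ✓
All positions satisfy it → formula holds.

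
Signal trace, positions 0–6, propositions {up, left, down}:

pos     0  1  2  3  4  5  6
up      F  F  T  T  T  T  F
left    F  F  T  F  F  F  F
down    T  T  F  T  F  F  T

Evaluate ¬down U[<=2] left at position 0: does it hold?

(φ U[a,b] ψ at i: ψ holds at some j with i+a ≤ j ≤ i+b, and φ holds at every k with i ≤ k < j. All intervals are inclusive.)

Need some j in [0,2] with left, and ¬down at every k in [0,j-1].
  j=0: left false.
  j=1: left false.
  j=2: left holds, but ¬down fails at k=0 → not this j.
No j in the window works → until fails.

Does not hold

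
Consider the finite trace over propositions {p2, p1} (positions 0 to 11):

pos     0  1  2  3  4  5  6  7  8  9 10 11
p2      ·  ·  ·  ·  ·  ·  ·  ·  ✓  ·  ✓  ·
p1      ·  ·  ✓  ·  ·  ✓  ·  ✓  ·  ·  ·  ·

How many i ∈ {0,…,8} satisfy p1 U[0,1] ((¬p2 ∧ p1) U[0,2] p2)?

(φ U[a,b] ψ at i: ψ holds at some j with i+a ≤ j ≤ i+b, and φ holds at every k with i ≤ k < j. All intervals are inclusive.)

2

Evaluate at each i in [0,8]:
  i=0: ✗ (no rhs in [0,1])
  i=1: ✗ (no rhs in [1,2])
  i=2: ✗ (no rhs in [2,3])
  i=3: ✗ (no rhs in [3,4])
  i=4: ✗ (no rhs in [4,5])
  i=5: ✗ (no rhs in [5,6])
  i=6: ✗ (lhs fails at k=6 before rhs at j=7)
  i=7: ✓ (rhs at j=7)
  i=8: ✓ (rhs at j=8)
Positions where it holds: {7, 8} → 2.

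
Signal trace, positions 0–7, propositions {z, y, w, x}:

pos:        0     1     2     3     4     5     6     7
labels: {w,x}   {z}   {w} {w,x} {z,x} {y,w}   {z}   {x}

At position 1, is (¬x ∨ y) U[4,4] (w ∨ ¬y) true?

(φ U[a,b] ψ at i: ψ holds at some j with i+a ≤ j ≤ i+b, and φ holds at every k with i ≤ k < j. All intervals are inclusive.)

False

Need some j in [5,5] with (w ∨ ¬y), and (¬x ∨ y) at every k in [1,j-1].
  j=5: (w ∨ ¬y) holds, but (¬x ∨ y) fails at k=3 → not this j.
No j in the window works → until fails.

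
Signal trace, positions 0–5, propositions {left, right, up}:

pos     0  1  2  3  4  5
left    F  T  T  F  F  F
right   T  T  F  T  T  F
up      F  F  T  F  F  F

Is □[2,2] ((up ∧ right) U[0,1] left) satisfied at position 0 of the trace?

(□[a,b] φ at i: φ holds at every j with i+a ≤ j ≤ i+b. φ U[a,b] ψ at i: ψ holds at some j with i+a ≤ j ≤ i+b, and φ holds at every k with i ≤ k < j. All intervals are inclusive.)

Check ((up ∧ right) U[0,1] left) at every j in [2,2]:
  j=2: holds
All positions satisfy it → formula holds.

Yes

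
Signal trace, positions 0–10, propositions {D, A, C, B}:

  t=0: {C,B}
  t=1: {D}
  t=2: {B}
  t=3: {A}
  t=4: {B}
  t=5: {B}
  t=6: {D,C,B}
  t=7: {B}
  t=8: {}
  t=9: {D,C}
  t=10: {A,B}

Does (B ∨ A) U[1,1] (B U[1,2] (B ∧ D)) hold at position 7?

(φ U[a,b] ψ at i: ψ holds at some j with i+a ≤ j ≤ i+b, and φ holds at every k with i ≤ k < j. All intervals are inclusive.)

Need some j in [8,8] with (B U[1,2] (B ∧ D)), and (B ∨ A) at every k in [7,j-1].
  j=8: (B U[1,2] (B ∧ D)) — fails.
No j in the window works → until fails.

No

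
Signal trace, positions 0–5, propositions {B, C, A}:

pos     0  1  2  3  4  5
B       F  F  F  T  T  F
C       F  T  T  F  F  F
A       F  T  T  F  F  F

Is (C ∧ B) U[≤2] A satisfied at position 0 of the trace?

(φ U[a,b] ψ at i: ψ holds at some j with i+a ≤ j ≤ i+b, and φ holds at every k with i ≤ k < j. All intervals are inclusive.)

Need some j in [0,2] with A, and (C ∧ B) at every k in [0,j-1].
  j=0: A false.
  j=1: A holds, but (C ∧ B) fails at k=0 → not this j.
  j=2: A holds, but (C ∧ B) fails at k=0 → not this j.
No j in the window works → until fails.

Does not hold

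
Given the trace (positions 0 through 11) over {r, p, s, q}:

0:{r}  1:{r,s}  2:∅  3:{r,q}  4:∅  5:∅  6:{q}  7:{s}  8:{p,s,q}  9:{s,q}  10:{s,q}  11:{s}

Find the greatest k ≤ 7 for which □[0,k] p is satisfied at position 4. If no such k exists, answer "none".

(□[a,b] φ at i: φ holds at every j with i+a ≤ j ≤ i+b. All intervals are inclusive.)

p must hold from j=4 onward; find where it first fails.
  j=4: fails → no k works.

none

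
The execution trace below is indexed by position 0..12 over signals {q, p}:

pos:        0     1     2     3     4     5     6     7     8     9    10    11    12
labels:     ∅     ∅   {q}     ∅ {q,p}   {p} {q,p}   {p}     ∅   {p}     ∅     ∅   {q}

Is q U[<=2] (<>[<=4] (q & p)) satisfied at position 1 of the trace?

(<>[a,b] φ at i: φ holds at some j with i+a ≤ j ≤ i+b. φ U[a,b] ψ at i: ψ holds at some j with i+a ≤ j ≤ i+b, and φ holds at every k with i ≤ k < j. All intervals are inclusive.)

Need some j in [1,3] with <>[<=4] (q & p), and q at every k in [1,j-1].
  j=1: <>[<=4] (q & p) holds; no prefix to check → satisfied.

Holds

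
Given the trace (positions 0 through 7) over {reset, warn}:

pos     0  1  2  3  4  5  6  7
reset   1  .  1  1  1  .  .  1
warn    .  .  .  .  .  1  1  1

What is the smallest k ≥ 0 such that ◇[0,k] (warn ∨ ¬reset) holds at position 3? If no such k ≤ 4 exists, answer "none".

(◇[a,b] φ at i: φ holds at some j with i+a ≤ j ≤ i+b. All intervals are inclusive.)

2

Scan j = 3,4,… for (warn ∨ ¬reset):
  j=3: fails
  j=4: fails
  j=5: holds
First hit at j=5, so smallest k = 5-3 = 2.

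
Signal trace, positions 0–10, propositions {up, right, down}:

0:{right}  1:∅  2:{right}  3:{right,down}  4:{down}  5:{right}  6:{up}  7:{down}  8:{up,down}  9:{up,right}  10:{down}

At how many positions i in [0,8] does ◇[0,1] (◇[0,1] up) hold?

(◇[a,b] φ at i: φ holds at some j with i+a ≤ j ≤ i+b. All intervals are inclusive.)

5

Evaluate at each i in [0,8]:
  i=0: ✗ (none in [0,1])
  i=1: ✗ (none in [1,2])
  i=2: ✗ (none in [2,3])
  i=3: ✗ (none in [3,4])
  i=4: ✓ (witness j=5)
  i=5: ✓ (witness j=5)
  i=6: ✓ (witness j=6)
  i=7: ✓ (witness j=7)
  i=8: ✓ (witness j=8)
Positions where it holds: {4, 5, 6, 7, 8} → 5.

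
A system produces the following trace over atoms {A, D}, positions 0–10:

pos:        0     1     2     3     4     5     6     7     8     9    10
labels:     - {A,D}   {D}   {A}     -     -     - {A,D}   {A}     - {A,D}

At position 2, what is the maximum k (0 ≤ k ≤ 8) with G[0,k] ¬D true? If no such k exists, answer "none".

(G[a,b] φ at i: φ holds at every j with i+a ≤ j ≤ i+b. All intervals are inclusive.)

¬D must hold from j=2 onward; find where it first fails.
  j=2: fails → no k works.

none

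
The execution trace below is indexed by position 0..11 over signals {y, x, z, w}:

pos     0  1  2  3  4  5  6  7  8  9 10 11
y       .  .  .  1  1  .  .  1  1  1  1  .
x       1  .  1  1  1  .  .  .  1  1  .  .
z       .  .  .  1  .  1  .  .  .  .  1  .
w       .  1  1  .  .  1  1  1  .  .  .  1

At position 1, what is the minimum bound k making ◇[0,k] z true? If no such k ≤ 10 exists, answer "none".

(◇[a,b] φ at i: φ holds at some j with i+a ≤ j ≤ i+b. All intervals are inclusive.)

2

Scan j = 1,2,… for z:
  j=1: fails
  j=2: fails
  j=3: holds
First hit at j=3, so smallest k = 3-1 = 2.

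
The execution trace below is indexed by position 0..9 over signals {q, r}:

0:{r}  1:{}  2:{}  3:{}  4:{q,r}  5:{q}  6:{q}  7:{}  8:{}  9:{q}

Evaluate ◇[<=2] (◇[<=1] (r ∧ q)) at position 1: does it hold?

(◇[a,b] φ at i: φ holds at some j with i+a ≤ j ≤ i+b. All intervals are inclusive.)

Check ◇[<=1] (r ∧ q) at each j in [1,3]:
  j=1: fails (none in [1,2])
  j=2: fails (none in [2,3])
  j=3: holds (witness at 4)
Found at j=3 → formula holds.

Holds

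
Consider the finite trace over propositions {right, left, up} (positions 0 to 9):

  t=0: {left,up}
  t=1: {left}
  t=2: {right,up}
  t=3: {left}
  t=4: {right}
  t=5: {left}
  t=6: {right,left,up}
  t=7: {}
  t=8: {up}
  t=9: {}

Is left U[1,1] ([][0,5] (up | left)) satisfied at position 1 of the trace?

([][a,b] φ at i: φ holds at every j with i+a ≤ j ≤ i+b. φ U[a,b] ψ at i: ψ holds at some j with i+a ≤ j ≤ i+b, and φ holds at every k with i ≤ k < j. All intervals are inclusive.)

No

Need some j in [2,2] with [][0,5] (up | left), and left at every k in [1,j-1].
  j=2: [][0,5] (up | left) — fails at 4.
No j in the window works → until fails.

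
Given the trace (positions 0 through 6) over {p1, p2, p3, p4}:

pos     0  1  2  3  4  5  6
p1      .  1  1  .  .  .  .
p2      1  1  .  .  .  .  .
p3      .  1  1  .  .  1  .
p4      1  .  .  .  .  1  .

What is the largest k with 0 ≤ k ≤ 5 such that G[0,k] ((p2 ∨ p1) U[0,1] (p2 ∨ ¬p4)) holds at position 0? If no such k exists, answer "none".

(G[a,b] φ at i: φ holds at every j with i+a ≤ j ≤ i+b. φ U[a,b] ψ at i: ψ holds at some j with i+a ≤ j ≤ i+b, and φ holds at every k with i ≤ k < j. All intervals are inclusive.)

4

((p2 ∨ p1) U[0,1] (p2 ∨ ¬p4)) must hold from j=0 onward; find where it first fails.
  j=0: holds
  j=1: holds
  j=2: holds
  j=3: holds
  j=4: holds
  j=5: fails
Holds on [0,4], so largest k = 4.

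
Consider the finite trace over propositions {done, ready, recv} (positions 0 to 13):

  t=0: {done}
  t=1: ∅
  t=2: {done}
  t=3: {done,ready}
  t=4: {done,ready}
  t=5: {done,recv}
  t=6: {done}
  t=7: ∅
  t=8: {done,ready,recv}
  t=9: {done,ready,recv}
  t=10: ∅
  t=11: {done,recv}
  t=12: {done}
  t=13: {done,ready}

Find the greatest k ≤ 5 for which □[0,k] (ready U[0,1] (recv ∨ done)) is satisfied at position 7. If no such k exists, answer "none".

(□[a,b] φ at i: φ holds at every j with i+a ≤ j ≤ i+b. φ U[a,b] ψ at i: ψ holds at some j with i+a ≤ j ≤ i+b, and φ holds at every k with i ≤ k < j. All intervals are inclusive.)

(ready U[0,1] (recv ∨ done)) must hold from j=7 onward; find where it first fails.
  j=7: fails → no k works.

none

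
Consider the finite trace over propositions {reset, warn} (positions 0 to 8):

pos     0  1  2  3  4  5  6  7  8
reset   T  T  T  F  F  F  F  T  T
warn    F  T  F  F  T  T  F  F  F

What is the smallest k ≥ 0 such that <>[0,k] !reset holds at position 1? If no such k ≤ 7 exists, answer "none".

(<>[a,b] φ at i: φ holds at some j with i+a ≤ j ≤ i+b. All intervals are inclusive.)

Scan j = 1,2,… for !reset:
  j=1: fails
  j=2: fails
  j=3: holds
First hit at j=3, so smallest k = 3-1 = 2.

2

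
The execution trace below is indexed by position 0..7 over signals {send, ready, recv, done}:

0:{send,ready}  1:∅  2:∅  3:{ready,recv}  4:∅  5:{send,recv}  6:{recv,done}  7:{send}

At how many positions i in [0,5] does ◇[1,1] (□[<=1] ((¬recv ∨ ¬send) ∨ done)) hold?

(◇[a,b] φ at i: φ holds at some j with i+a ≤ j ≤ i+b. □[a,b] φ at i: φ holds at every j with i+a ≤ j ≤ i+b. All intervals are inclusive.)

Evaluate at each i in [0,5]:
  i=0: ✓ (witness j=1)
  i=1: ✓ (witness j=2)
  i=2: ✓ (witness j=3)
  i=3: ✗ (none in [4,4])
  i=4: ✗ (none in [5,5])
  i=5: ✓ (witness j=6)
Positions where it holds: {0, 1, 2, 5} → 4.

4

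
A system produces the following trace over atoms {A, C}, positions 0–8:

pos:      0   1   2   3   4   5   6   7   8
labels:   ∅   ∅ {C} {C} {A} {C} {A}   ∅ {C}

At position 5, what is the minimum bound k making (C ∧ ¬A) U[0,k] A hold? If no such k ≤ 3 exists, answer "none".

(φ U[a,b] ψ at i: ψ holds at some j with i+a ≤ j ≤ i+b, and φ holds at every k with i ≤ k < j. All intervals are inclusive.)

Need earliest j ≥ 5 with A, and (C ∧ ¬A) at every k in [5,j-1].
  j=5: rhs fails.
  j=6: rhs holds; lhs holds on [5,5]. k = 1.

1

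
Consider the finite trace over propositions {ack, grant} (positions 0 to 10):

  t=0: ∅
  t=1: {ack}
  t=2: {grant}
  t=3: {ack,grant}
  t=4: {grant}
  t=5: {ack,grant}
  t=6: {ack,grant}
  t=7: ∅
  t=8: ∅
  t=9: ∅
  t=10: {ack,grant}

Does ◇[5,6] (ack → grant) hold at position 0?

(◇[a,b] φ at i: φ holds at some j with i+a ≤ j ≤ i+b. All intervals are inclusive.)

Check (ack → grant) at each j in [5,6]:
  j=5: true
  j=6: true
Found at j=5 → formula holds.

True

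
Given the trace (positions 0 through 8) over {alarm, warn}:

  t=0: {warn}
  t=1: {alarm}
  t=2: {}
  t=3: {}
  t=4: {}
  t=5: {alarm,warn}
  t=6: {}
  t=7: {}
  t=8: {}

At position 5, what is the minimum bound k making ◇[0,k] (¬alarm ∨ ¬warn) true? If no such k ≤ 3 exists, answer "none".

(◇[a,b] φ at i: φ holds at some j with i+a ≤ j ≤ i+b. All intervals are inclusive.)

Scan j = 5,6,… for (¬alarm ∨ ¬warn):
  j=5: fails
  j=6: holds
First hit at j=6, so smallest k = 6-5 = 1.

1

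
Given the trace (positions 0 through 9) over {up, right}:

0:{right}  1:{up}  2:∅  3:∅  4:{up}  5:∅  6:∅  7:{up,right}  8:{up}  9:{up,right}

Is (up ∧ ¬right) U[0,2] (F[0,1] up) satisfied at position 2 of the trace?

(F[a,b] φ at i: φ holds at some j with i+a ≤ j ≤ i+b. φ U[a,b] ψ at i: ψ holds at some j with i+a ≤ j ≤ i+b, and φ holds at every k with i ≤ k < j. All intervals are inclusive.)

Need some j in [2,4] with F[0,1] up, and (up ∧ ¬right) at every k in [2,j-1].
  j=2: F[0,1] up — fails (none in [2,3]).
  j=3: F[0,1] up holds, but (up ∧ ¬right) fails at k=2 → not this j.
  j=4: F[0,1] up holds, but (up ∧ ¬right) fails at k=2 → not this j.
No j in the window works → until fails.

No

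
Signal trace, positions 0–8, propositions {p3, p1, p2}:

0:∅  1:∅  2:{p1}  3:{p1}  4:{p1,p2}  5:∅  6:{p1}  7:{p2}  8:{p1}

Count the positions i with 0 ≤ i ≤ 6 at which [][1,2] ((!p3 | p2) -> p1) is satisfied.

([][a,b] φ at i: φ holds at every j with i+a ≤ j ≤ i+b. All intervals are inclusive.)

2

Evaluate at each i in [0,6]:
  i=0: ✗ (fails at j=1)
  i=1: ✓ (all of [2,3])
  i=2: ✓ (all of [3,4])
  i=3: ✗ (fails at j=5)
  i=4: ✗ (fails at j=5)
  i=5: ✗ (fails at j=7)
  i=6: ✗ (fails at j=7)
Positions where it holds: {1, 2} → 2.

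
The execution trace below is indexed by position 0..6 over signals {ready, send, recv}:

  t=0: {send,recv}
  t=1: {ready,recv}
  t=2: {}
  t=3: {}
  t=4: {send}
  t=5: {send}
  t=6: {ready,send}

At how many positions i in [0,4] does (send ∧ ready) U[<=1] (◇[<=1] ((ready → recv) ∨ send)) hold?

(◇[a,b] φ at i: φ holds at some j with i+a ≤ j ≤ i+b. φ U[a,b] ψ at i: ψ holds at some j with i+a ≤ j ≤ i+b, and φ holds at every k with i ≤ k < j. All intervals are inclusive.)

5

Evaluate at each i in [0,4]:
  i=0: ✓ (rhs at j=0)
  i=1: ✓ (rhs at j=1)
  i=2: ✓ (rhs at j=2)
  i=3: ✓ (rhs at j=3)
  i=4: ✓ (rhs at j=4)
Positions where it holds: {0, 1, 2, 3, 4} → 5.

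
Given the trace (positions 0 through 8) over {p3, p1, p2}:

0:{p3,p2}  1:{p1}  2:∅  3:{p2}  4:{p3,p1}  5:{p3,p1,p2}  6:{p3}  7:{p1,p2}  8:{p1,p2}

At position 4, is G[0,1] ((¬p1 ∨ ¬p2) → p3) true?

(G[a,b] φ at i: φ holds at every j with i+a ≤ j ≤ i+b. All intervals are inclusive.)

Check ((¬p1 ∨ ¬p2) → p3) at every j in [4,5]:
  j=4: antecedent true; consequent true → ✓
  j=5: antecedent false → ✓
All positions satisfy it → formula holds.

Yes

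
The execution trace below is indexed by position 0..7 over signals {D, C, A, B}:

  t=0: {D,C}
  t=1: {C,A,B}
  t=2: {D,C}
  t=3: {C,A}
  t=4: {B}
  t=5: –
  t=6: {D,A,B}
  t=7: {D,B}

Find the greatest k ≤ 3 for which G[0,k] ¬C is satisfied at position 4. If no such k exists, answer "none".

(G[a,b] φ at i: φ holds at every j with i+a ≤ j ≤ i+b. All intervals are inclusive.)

¬C must hold from j=4 onward; find where it first fails.
  j=4: holds
  j=5: holds
  j=6: holds
  j=7: holds
Holds through j=7; largest k = 3.

3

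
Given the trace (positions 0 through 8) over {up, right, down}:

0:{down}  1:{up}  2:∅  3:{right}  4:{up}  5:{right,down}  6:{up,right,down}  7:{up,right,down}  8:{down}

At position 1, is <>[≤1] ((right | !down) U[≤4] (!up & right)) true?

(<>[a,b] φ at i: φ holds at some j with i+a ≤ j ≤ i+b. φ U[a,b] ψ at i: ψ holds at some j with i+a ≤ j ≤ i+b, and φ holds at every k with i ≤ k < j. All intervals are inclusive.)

True

Check ((right | !down) U[≤4] (!up & right)) at each j in [1,2]:
  j=1: holds
  j=2: holds
Found at j=1 → formula holds.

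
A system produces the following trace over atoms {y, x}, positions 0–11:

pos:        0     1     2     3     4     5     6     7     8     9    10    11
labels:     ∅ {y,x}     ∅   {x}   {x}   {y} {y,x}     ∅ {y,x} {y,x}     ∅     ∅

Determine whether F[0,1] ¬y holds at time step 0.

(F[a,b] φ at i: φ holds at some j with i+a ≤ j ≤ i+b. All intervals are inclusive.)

Holds

Check ¬y at each j in [0,1]:
  j=0: true
  j=1: false
Found at j=0 → formula holds.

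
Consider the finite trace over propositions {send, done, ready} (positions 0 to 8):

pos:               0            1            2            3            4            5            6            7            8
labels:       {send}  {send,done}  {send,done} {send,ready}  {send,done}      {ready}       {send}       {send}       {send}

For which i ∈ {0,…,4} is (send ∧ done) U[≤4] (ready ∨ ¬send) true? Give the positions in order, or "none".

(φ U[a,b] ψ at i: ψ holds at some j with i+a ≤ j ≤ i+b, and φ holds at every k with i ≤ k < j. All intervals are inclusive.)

1, 2, 3, 4

Evaluate at each i in [0,4]:
  i=0: ✗ (lhs fails at k=0 before rhs at j=3)
  i=1: ✓ (rhs at j=3; lhs holds on [1,2])
  i=2: ✓ (rhs at j=3; lhs holds on [2,2])
  i=3: ✓ (rhs at j=3)
  i=4: ✓ (rhs at j=5; lhs holds on [4,4])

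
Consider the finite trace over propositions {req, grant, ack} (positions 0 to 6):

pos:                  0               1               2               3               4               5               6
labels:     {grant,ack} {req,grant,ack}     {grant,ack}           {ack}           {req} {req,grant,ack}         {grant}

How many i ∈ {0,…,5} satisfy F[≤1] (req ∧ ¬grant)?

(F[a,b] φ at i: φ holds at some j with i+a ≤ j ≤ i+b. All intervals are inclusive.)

Evaluate at each i in [0,5]:
  i=0: ✗ (none in [0,1])
  i=1: ✗ (none in [1,2])
  i=2: ✗ (none in [2,3])
  i=3: ✓ (witness j=4)
  i=4: ✓ (witness j=4)
  i=5: ✗ (none in [5,6])
Positions where it holds: {3, 4} → 2.

2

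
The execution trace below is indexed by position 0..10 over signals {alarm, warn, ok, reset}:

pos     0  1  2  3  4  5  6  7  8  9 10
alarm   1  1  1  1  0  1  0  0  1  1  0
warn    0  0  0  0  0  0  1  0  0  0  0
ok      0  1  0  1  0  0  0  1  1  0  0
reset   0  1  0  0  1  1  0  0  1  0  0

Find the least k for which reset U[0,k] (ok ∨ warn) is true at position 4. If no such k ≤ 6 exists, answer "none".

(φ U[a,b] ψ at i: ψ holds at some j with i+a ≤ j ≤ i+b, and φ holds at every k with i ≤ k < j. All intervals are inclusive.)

2

Need earliest j ≥ 4 with (ok ∨ warn), and reset at every k in [4,j-1].
  j=4: rhs fails.
  j=5: rhs fails.
  j=6: rhs holds; lhs holds on [4,5]. k = 2.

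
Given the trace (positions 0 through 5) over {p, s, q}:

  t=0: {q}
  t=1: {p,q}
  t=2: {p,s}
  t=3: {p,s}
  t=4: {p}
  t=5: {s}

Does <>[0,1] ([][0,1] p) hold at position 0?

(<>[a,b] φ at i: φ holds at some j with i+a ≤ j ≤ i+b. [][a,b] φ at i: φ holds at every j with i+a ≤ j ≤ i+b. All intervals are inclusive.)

Holds

Check [][0,1] p at each j in [0,1]:
  j=0: fails at 0
  j=1: holds on [1,2]
Found at j=1 → formula holds.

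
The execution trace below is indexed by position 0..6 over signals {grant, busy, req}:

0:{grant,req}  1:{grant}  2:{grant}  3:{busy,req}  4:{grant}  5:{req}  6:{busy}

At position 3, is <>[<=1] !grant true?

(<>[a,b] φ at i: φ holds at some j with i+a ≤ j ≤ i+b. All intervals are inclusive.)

Holds

Check !grant at each j in [3,4]:
  j=3: true
  j=4: false
Found at j=3 → formula holds.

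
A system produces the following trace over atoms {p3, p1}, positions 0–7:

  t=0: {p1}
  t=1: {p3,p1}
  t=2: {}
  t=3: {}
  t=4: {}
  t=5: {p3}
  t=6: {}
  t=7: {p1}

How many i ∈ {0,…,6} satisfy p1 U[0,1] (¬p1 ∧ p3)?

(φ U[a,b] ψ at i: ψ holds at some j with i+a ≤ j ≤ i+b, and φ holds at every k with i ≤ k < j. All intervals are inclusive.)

Evaluate at each i in [0,6]:
  i=0: ✗ (no rhs in [0,1])
  i=1: ✗ (no rhs in [1,2])
  i=2: ✗ (no rhs in [2,3])
  i=3: ✗ (no rhs in [3,4])
  i=4: ✗ (lhs fails at k=4 before rhs at j=5)
  i=5: ✓ (rhs at j=5)
  i=6: ✗ (no rhs in [6,7])
Positions where it holds: {5} → 1.

1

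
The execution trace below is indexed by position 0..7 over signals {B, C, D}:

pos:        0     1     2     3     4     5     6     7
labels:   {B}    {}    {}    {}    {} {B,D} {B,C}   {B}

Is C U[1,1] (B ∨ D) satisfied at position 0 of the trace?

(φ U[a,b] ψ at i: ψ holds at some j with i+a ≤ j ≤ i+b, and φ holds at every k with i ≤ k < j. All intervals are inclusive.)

Need some j in [1,1] with (B ∨ D), and C at every k in [0,j-1].
  j=1: (B ∨ D) false.
No j in the window works → until fails.

No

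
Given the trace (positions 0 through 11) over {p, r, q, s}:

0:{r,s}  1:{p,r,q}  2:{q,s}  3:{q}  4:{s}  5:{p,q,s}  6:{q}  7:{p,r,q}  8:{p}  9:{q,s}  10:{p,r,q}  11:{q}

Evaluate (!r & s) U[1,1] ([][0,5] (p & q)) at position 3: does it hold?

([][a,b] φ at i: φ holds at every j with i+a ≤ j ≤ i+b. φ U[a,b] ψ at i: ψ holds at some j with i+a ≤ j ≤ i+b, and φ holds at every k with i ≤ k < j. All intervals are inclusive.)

Need some j in [4,4] with [][0,5] (p & q), and (!r & s) at every k in [3,j-1].
  j=4: [][0,5] (p & q) — fails at 4.
No j in the window works → until fails.

False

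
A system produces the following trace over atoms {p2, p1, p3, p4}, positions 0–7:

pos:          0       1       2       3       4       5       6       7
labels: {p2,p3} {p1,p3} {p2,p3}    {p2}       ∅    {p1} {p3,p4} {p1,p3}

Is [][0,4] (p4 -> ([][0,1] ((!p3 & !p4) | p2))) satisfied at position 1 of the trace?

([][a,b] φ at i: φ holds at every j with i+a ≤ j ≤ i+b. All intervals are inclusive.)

True

Check (p4 -> ([][0,1] ((!p3 & !p4) | p2))) at every j in [1,5]:
  j=1: antecedent false → ✓
  j=2: antecedent false → ✓
  j=3: antecedent false → ✓
  j=4: antecedent false → ✓
  j=5: antecedent false → ✓
All positions satisfy it → formula holds.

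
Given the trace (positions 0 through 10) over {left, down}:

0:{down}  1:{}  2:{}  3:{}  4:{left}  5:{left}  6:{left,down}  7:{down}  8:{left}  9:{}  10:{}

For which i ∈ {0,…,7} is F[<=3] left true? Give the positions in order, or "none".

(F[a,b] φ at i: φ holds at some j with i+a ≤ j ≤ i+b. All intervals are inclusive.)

Evaluate at each i in [0,7]:
  i=0: ✗ (none in [0,3])
  i=1: ✓ (witness j=4)
  i=2: ✓ (witness j=4)
  i=3: ✓ (witness j=4)
  i=4: ✓ (witness j=4)
  i=5: ✓ (witness j=5)
  i=6: ✓ (witness j=6)
  i=7: ✓ (witness j=8)

1, 2, 3, 4, 5, 6, 7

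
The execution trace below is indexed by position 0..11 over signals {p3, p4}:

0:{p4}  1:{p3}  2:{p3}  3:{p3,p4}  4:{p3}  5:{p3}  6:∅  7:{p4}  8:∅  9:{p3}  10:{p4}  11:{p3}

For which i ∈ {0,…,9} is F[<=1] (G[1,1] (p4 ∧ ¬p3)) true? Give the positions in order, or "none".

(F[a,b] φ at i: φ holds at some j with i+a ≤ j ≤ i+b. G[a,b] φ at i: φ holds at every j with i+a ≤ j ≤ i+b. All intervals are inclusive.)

5, 6, 8, 9

Evaluate at each i in [0,9]:
  i=0: ✗ (none in [0,1])
  i=1: ✗ (none in [1,2])
  i=2: ✗ (none in [2,3])
  i=3: ✗ (none in [3,4])
  i=4: ✗ (none in [4,5])
  i=5: ✓ (witness j=6)
  i=6: ✓ (witness j=6)
  i=7: ✗ (none in [7,8])
  i=8: ✓ (witness j=9)
  i=9: ✓ (witness j=9)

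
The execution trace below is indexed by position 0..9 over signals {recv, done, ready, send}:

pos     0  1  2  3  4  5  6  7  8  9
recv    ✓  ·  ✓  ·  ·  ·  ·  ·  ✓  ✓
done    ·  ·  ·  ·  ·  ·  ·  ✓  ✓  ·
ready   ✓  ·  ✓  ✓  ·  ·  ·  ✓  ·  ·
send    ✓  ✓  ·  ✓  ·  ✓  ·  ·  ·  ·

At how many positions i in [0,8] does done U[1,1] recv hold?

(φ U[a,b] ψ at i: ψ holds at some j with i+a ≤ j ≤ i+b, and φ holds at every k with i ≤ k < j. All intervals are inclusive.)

Evaluate at each i in [0,8]:
  i=0: ✗ (no rhs in [1,1])
  i=1: ✗ (lhs fails at k=1 before rhs at j=2)
  i=2: ✗ (no rhs in [3,3])
  i=3: ✗ (no rhs in [4,4])
  i=4: ✗ (no rhs in [5,5])
  i=5: ✗ (no rhs in [6,6])
  i=6: ✗ (no rhs in [7,7])
  i=7: ✓ (rhs at j=8; lhs holds on [7,7])
  i=8: ✓ (rhs at j=9; lhs holds on [8,8])
Positions where it holds: {7, 8} → 2.

2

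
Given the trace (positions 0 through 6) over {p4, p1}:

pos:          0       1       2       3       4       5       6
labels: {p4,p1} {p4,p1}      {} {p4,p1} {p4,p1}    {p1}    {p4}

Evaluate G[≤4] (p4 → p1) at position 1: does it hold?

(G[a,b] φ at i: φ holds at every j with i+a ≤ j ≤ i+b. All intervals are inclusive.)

True

Check (p4 → p1) at every j in [1,5]:
  j=1: antecedent true; consequent true → ✓
  j=2: antecedent false → ✓
  j=3: antecedent true; consequent true → ✓
  j=4: antecedent true; consequent true → ✓
  j=5: antecedent false → ✓
All positions satisfy it → formula holds.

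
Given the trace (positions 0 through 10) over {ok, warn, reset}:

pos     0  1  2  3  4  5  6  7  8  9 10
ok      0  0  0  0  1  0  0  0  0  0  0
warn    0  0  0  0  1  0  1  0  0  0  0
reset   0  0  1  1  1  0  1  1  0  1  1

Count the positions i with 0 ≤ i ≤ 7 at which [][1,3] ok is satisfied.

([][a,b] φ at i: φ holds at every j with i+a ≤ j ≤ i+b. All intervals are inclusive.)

Evaluate at each i in [0,7]:
  i=0: ✗ (fails at j=1)
  i=1: ✗ (fails at j=2)
  i=2: ✗ (fails at j=3)
  i=3: ✗ (fails at j=5)
  i=4: ✗ (fails at j=5)
  i=5: ✗ (fails at j=6)
  i=6: ✗ (fails at j=7)
  i=7: ✗ (fails at j=8)
Positions where it holds: {} → 0.

0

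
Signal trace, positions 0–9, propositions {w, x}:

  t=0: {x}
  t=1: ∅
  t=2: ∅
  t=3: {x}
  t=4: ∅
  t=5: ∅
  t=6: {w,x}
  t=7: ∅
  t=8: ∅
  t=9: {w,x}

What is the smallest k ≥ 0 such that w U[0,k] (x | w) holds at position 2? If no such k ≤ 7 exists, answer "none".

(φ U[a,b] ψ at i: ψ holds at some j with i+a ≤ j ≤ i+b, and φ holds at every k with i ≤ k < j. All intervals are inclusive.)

none

Need earliest j ≥ 2 with (x | w), and w at every k in [2,j-1].
  j=2: rhs fails.
  j=3: rhs holds but lhs fails at k=2.
  j=4: rhs fails.
  j=5: rhs fails.
  j=6: rhs holds but lhs fails at k=2.
  j=7: rhs fails.
  j=8: rhs fails.
  j=9: rhs holds but lhs fails at k=2.
No witness within the range → none.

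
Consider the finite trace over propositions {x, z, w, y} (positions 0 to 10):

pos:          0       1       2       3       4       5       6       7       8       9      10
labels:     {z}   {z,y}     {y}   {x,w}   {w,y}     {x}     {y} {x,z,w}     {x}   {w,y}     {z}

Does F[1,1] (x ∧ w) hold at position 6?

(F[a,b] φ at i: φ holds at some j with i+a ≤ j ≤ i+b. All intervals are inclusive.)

True

Check (x ∧ w) at each j in [7,7]:
  j=7: true
Found at j=7 → formula holds.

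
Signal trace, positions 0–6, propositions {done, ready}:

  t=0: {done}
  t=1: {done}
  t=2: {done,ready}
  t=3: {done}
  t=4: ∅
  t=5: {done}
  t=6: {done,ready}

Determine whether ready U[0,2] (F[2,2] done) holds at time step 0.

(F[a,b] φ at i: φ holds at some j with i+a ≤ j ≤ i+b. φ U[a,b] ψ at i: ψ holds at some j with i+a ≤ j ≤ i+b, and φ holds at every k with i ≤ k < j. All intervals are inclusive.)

Need some j in [0,2] with F[2,2] done, and ready at every k in [0,j-1].
  j=0: F[2,2] done holds; no prefix to check → satisfied.

Yes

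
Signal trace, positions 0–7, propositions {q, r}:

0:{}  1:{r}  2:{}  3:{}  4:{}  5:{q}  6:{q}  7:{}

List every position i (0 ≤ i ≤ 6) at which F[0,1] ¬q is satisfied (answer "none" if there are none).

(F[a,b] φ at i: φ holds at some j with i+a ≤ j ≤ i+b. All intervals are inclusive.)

Evaluate at each i in [0,6]:
  i=0: ✓ (witness j=0)
  i=1: ✓ (witness j=1)
  i=2: ✓ (witness j=2)
  i=3: ✓ (witness j=3)
  i=4: ✓ (witness j=4)
  i=5: ✗ (none in [5,6])
  i=6: ✓ (witness j=7)

0, 1, 2, 3, 4, 6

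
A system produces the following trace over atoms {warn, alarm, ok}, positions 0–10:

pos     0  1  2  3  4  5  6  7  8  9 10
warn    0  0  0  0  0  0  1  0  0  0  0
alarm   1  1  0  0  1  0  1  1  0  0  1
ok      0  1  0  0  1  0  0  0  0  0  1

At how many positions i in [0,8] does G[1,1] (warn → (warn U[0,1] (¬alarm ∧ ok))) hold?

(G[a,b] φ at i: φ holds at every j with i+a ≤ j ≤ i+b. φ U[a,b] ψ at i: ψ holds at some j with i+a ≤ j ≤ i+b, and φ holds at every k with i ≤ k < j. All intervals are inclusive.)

8

Evaluate at each i in [0,8]:
  i=0: ✓ (all of [1,1])
  i=1: ✓ (all of [2,2])
  i=2: ✓ (all of [3,3])
  i=3: ✓ (all of [4,4])
  i=4: ✓ (all of [5,5])
  i=5: ✗ (fails at j=6)
  i=6: ✓ (all of [7,7])
  i=7: ✓ (all of [8,8])
  i=8: ✓ (all of [9,9])
Positions where it holds: {0, 1, 2, 3, 4, 6, 7, 8} → 8.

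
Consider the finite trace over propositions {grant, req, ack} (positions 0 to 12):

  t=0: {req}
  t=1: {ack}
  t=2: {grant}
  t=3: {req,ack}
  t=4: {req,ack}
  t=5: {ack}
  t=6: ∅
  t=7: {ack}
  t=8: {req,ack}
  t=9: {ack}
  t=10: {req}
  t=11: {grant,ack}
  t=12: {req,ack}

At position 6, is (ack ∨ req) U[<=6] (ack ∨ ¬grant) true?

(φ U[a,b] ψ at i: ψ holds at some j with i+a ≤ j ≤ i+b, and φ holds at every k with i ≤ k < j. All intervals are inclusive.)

True

Need some j in [6,12] with (ack ∨ ¬grant), and (ack ∨ req) at every k in [6,j-1].
  j=6: (ack ∨ ¬grant) holds; no prefix to check → satisfied.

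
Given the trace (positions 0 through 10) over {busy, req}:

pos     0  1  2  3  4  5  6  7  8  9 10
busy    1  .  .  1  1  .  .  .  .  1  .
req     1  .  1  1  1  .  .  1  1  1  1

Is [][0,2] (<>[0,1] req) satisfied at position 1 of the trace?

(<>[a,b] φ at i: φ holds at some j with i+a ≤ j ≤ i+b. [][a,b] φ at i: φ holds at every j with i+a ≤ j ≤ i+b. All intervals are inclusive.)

True

Check <>[0,1] req at every j in [1,3]:
  j=1: holds (witness at 2)
  j=2: holds (witness at 2)
  j=3: holds (witness at 3)
All positions satisfy it → formula holds.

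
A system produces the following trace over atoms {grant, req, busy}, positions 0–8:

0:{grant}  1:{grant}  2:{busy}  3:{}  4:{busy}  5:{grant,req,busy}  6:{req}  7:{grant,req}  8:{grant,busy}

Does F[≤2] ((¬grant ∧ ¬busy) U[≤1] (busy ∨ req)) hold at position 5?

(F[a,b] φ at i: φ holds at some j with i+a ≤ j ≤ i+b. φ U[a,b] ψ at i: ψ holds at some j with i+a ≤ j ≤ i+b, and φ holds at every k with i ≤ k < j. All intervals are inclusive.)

True

Check ((¬grant ∧ ¬busy) U[≤1] (busy ∨ req)) at each j in [5,7]:
  j=5: holds
  j=6: holds
  j=7: holds
Found at j=5 → formula holds.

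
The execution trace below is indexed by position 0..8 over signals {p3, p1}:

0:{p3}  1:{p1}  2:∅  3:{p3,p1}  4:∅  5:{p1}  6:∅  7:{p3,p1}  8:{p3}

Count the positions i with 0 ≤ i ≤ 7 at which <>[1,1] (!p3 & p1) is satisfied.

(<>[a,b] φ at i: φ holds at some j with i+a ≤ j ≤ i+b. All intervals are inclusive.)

2

Evaluate at each i in [0,7]:
  i=0: ✓ (witness j=1)
  i=1: ✗ (none in [2,2])
  i=2: ✗ (none in [3,3])
  i=3: ✗ (none in [4,4])
  i=4: ✓ (witness j=5)
  i=5: ✗ (none in [6,6])
  i=6: ✗ (none in [7,7])
  i=7: ✗ (none in [8,8])
Positions where it holds: {0, 4} → 2.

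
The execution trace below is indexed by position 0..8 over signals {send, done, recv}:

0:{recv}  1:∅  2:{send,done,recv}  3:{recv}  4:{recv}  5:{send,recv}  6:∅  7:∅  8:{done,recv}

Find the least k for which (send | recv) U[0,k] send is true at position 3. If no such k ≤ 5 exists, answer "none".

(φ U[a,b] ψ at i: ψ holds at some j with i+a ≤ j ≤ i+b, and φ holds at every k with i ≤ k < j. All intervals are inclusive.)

Need earliest j ≥ 3 with send, and (send | recv) at every k in [3,j-1].
  j=3: rhs fails.
  j=4: rhs fails.
  j=5: rhs holds; lhs holds on [3,4]. k = 2.

2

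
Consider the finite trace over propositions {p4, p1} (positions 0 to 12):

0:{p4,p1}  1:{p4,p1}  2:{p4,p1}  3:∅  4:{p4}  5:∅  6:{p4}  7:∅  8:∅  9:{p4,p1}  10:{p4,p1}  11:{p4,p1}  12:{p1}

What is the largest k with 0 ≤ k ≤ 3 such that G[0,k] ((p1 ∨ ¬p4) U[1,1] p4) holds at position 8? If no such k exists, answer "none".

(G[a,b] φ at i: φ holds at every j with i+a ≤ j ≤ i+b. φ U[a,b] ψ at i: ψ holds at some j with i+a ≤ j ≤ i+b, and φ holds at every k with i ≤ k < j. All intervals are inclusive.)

2

((p1 ∨ ¬p4) U[1,1] p4) must hold from j=8 onward; find where it first fails.
  j=8: holds
  j=9: holds
  j=10: holds
  j=11: fails
Holds on [8,10], so largest k = 2.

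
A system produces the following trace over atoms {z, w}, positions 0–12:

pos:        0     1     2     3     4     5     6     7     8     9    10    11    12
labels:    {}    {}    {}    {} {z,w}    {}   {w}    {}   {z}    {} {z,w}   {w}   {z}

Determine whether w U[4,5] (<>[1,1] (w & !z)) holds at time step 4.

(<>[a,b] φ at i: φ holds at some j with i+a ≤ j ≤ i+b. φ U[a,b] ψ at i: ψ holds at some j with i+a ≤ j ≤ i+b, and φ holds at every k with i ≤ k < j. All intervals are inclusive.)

False

Need some j in [8,9] with <>[1,1] (w & !z), and w at every k in [4,j-1].
  j=8: <>[1,1] (w & !z) — fails (none in [9,9]).
  j=9: <>[1,1] (w & !z) — fails (none in [10,10]).
No j in the window works → until fails.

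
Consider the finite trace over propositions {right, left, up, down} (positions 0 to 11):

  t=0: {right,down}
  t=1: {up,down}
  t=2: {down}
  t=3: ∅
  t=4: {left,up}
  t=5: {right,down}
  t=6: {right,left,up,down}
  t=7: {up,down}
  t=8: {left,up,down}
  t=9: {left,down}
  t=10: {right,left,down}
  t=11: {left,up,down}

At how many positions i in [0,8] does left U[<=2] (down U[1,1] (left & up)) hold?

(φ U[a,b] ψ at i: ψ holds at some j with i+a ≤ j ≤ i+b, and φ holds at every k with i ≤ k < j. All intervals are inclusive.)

Evaluate at each i in [0,8]:
  i=0: ✗ (no rhs in [0,2])
  i=1: ✗ (no rhs in [1,3])
  i=2: ✗ (no rhs in [2,4])
  i=3: ✗ (lhs fails at k=3 before rhs at j=5)
  i=4: ✓ (rhs at j=5; lhs holds on [4,4])
  i=5: ✓ (rhs at j=5)
  i=6: ✓ (rhs at j=7; lhs holds on [6,6])
  i=7: ✓ (rhs at j=7)
  i=8: ✓ (rhs at j=10; lhs holds on [8,9])
Positions where it holds: {4, 5, 6, 7, 8} → 5.

5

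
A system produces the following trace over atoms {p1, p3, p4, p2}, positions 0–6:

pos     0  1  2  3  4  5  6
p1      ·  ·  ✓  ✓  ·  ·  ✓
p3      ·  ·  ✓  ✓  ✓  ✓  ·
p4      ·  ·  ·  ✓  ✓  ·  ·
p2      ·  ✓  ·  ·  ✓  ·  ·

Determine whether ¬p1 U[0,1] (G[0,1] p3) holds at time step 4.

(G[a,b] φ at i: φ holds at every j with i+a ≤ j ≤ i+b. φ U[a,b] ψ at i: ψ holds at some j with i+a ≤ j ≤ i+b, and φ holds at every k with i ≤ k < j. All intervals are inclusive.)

True

Need some j in [4,5] with G[0,1] p3, and ¬p1 at every k in [4,j-1].
  j=4: G[0,1] p3 holds; no prefix to check → satisfied.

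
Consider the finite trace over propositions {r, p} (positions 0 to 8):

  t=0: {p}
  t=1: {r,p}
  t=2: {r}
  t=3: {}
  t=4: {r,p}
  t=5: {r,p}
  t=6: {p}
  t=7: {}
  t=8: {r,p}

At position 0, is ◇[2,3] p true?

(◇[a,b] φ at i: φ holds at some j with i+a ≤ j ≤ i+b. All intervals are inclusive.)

Check p at each j in [2,3]:
  j=2: false
  j=3: false
No position in the window satisfies it → formula fails.

Does not hold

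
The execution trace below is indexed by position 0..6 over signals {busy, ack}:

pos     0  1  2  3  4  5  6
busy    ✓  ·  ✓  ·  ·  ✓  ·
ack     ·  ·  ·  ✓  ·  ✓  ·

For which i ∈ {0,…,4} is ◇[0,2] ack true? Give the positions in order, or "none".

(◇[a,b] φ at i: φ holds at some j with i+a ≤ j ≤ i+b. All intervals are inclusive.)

Evaluate at each i in [0,4]:
  i=0: ✗ (none in [0,2])
  i=1: ✓ (witness j=3)
  i=2: ✓ (witness j=3)
  i=3: ✓ (witness j=3)
  i=4: ✓ (witness j=5)

1, 2, 3, 4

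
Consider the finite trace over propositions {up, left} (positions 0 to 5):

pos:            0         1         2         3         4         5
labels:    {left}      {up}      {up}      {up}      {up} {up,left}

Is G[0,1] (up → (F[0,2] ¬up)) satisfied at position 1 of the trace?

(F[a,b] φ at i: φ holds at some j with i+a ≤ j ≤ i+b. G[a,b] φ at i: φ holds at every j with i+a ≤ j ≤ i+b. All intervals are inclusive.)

Check (up → (F[0,2] ¬up)) at every j in [1,2]:
  j=1: antecedent true; consequent fails (none in [1,3]) → ✗
  j=2: antecedent true; consequent fails (none in [2,4]) → ✗
Fails at j=1 → formula fails.

False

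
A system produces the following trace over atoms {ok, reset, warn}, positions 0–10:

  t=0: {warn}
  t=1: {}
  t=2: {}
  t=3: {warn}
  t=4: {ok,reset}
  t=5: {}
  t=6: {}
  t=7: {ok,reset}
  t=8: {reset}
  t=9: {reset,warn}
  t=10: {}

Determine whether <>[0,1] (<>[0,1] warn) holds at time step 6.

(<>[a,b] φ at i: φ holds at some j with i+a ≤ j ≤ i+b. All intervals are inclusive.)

Check <>[0,1] warn at each j in [6,7]:
  j=6: fails (none in [6,7])
  j=7: fails (none in [7,8])
No position in the window satisfies it → formula fails.

No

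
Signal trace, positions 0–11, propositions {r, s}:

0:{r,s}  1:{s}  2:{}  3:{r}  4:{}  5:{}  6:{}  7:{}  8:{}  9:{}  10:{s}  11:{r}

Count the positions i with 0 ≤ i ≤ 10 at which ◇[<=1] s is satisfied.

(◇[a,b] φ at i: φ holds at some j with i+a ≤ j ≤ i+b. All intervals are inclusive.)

4

Evaluate at each i in [0,10]:
  i=0: ✓ (witness j=0)
  i=1: ✓ (witness j=1)
  i=2: ✗ (none in [2,3])
  i=3: ✗ (none in [3,4])
  i=4: ✗ (none in [4,5])
  i=5: ✗ (none in [5,6])
  i=6: ✗ (none in [6,7])
  i=7: ✗ (none in [7,8])
  i=8: ✗ (none in [8,9])
  i=9: ✓ (witness j=10)
  i=10: ✓ (witness j=10)
Positions where it holds: {0, 1, 9, 10} → 4.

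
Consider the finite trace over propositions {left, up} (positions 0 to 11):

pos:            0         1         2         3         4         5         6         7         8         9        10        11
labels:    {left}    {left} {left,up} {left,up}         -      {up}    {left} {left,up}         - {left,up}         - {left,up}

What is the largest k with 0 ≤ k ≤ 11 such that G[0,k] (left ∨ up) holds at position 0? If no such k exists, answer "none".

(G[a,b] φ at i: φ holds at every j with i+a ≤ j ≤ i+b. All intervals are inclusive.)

3

(left ∨ up) must hold from j=0 onward; find where it first fails.
  j=0: holds
  j=1: holds
  j=2: holds
  j=3: holds
  j=4: fails
Holds on [0,3], so largest k = 3.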